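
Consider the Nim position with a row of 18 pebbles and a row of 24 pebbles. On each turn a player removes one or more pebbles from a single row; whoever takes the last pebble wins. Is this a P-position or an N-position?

N-position

Compute the nim-sum pairwise:
18 ^ 24 = 10
The nim-sum is 10 ≠ 0, so this is an N-position: the player to move can win.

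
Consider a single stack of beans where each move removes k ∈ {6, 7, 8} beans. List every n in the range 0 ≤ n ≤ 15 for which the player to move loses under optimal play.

0, 1, 2, 3, 4, 5, 14, 15

Compute g(0), g(1), … for moves {6, 7, 8}:
k:     0  1  2  3  4  5  6  7  8  9 10 11 12 13 14 15
g(k):  0  0  0  0  0  0  1  1  1  1  1  1  2  2  0  0
The P-positions (g = 0) in 0..15 are 0, 1, 2, 3, 4, 5, 14, 15.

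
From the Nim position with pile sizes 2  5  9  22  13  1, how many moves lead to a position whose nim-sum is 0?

Nim-sum: 2 ^ 5 ^ 9 ^ 22 ^ 13 ^ 1 = 20.
The overall nim-sum is X = 20. A pile of size p has a winning move iff p XOR X < p (reduce it to p XOR X).
  2: 2 XOR 20 = 22 ≥ 2 — no move.
  5: 5 XOR 20 = 17 ≥ 5 — no move.
  9: 9 XOR 20 = 29 ≥ 9 — no move.
  22: 22 XOR 20 = 2 < 22 — winning move (to 2).
  13: 13 XOR 20 = 25 ≥ 13 — no move.
  1: 1 XOR 20 = 21 ≥ 1 — no move.
That gives 1 winning move.

1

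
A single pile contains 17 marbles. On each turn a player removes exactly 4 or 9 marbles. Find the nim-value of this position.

1

Build the Grundy sequence with g(k) = mex{g(k−s) : s ∈ {4, 9}, s ≤ k}:
k:     0  1  2  3  4  5  6  7  8  9 10 11 12 13 14 15 16 17
g(k):  0  0  0  0  1  1  1  1  0  2  2  2  1  0  0  0  0  1
So g(17) = 1.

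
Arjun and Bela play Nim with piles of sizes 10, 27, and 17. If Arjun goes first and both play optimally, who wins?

Bela wins

Write each in binary and XOR column by column:
  01010  (10)
  11011  (27)
  10001  (17)
  -----
  00000  (0)
The nim-sum is 0, so this is a P-position: the player to move is in a losing position under optimal play; Arjun is about to move from it and so loses — Bela wins.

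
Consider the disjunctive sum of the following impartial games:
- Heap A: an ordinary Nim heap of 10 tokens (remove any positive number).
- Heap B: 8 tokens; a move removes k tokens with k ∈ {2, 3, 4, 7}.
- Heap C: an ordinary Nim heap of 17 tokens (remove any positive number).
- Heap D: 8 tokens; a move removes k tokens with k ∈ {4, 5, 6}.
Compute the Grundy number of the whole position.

Heap A is a plain Nim heap of size 10, so its Grundy value is 10.
Grundy values for heap B (subtraction set {2, 3, 4, 7}):
k:     0  1  2  3  4  5  6  7  8
g(k):  0  0  1  1  2  2  0  3  1
So g(8) = 1.
Heap C is a plain Nim heap of size 17, so its Grundy value is 17.
Grundy values for heap D (subtraction set {4, 5, 6}):
g(0) = mex{} = 0
g(1) = mex{} = 0
g(2) = mex{} = 0
g(3) = mex{} = 0
g(4) = mex{0} = 1
g(5) = mex{0} = 1
g(6) = mex{0} = 1
g(7) = mex{0} = 1
g(8) = mex{0,1} = 2
So g(8) = 2.
The value of a disjunctive sum is the nim-sum of the parts.
Combined value = 10 XOR 1 XOR 17 XOR 2 = 24.

24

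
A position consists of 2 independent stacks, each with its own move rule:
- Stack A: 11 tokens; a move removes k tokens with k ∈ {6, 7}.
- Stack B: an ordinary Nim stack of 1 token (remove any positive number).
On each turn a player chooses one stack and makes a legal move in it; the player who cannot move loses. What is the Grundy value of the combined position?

For stack A, compute g(0), g(1), … with moves {6, 7}:
g(0) = mex{} = 0
g(1) = mex{} = 0
g(2) = mex{} = 0
g(3) = mex{} = 0
g(4) = mex{} = 0
g(5) = mex{} = 0
g(6) = mex{0} = 1
g(7) = mex{0} = 1
g(8) = mex{0} = 1
g(9) = mex{0} = 1
g(10) = mex{0} = 1
g(11) = mex{0} = 1
So g(11) = 1.
Stack B is a plain Nim stack of size 1, so its Grundy value is 1.
By the Sprague-Grundy theorem, the Grundy value of a sum of independent games is the XOR of the component values.
Combined value = 1 ⊕ 1 = 0.

0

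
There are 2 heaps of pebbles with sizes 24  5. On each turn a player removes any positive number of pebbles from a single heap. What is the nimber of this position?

Compute the nim-sum pairwise:
24 XOR 5 = 29

29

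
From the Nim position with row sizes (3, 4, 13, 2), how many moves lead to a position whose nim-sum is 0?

1

Nim-sum: 3 ^ 4 ^ 13 ^ 2 = 8.
The overall nim-sum is X = 8. A row of size p has a winning move iff p XOR X < p (reduce it to p XOR X).
  3: 3 XOR 8 = 11 ≥ 3 — no move.
  4: 4 XOR 8 = 12 ≥ 4 — no move.
  13: 13 XOR 8 = 5 < 13 — winning move (to 5).
  2: 2 XOR 8 = 10 ≥ 2 — no move.
That gives 1 winning move.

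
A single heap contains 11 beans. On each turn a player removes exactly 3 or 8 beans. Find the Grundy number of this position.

0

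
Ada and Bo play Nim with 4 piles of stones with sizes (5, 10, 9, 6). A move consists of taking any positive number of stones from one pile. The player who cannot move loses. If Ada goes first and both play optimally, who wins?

Bitwise XOR of the heap sizes:
  0101  (5)
  1010  (10)
  1001  (9)
  0110  (6)
  ----
  0000  (0)
The nim-sum is 0, so this is a P-position: the player to move is in a losing position under optimal play; Ada is about to move from it and so loses — Bo wins.

Bo wins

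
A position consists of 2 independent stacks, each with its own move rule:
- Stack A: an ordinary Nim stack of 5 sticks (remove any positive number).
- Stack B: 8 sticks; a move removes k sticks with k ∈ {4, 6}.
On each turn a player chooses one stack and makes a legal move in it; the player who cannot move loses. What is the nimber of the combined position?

Stack A is a plain Nim stack of size 5, so its Grundy value is 5.
Build the Grundy sequence for stack B with g(k) = mex{g(k−s) : s ∈ {4, 6}, s ≤ k}:
k:     0  1  2  3  4  5  6  7  8
g(k):  0  0  0  0  1  1  1  1  2
So g(8) = 2.
By the Sprague-Grundy theorem, the Grundy value of a sum of independent games is the XOR of the component values.
Combined value = 5 XOR 2 = 7.

7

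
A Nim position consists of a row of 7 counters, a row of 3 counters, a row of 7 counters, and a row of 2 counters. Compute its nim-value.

1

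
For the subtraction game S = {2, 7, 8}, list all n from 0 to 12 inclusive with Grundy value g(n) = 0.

0, 1, 4, 5, 10

Build the Grundy sequence with g(k) = mex{g(k−s) : s ∈ {2, 7, 8}, s ≤ k}:
g(0) = mex{} = 0
g(1) = mex{} = 0
g(2) = mex{0} = 1
g(3) = mex{0} = 1
g(4) = mex{1} = 0
g(5) = mex{1} = 0
g(6) = mex{0} = 1
g(7) = mex{0} = 1
g(8) = mex{0,1} = 2
g(9) = mex{0,1} = 2
g(10) = mex{1,2} = 0
g(11) = mex{0,1,2} = 3
g(12) = mex{0} = 1
The P-positions (g = 0) in 0..12 are 0, 1, 4, 5, 10.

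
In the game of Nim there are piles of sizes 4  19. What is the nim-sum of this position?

23

In binary:
  00100  (4)
  10011  (19)
  -----
  10111  (23)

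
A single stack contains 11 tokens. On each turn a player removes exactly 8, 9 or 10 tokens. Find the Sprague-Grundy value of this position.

1

Compute g(0), g(1), … for moves {8, 9, 10}:
k:     0  1  2  3  4  5  6  7  8  9 10 11
g(k):  0  0  0  0  0  0  0  0  1  1  1  1
So g(11) = 1.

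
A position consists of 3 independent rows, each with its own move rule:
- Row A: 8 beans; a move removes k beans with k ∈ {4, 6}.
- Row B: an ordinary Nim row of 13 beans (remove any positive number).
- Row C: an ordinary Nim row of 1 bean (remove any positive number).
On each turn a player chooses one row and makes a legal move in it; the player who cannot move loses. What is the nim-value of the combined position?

For row A, compute g(0), g(1), … with moves {4, 6}:
k:     0  1  2  3  4  5  6  7  8
g(k):  0  0  0  0  1  1  1  1  2
So g(8) = 2.
Row B is a plain Nim row of size 13, so its Grundy value is 13.
Row C is a plain Nim row of size 1, so its Grundy value is 1.
The value of a disjunctive sum is the nim-sum of the parts.
Combined value = 2 ⊕ 13 ⊕ 1 = 14.

14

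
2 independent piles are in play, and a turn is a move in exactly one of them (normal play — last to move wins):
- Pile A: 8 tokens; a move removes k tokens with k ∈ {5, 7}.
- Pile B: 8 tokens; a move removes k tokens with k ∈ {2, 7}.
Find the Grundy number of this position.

3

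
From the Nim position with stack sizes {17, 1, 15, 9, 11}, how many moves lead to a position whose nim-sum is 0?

Compute the nim-sum pairwise:
17 ^ 1 = 16
16 ^ 15 = 31
31 ^ 9 = 22
22 ^ 11 = 29
The overall nim-sum is X = 29. A stack of size p has a winning move iff p XOR X < p (reduce it to p XOR X).
  17: 17 XOR 29 = 12 < 17 — winning move (to 12).
  1: 1 XOR 29 = 28 ≥ 1 — no move.
  15: 15 XOR 29 = 18 ≥ 15 — no move.
  9: 9 XOR 29 = 20 ≥ 9 — no move.
  11: 11 XOR 29 = 22 ≥ 11 — no move.
That gives 1 winning move.

1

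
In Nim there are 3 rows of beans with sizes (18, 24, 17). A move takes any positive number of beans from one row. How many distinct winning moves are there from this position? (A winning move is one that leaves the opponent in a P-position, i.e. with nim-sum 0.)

3

Compute the nim-sum pairwise:
18 XOR 24 = 10
10 XOR 17 = 27
The overall nim-sum is X = 27. A row of size p has a winning move iff p XOR X < p (reduce it to p XOR X).
  18: 18 XOR 27 = 9 < 18 — winning move (to 9).
  24: 24 XOR 27 = 3 < 24 — winning move (to 3).
  17: 17 XOR 27 = 10 < 17 — winning move (to 10).
That gives 3 winning moves.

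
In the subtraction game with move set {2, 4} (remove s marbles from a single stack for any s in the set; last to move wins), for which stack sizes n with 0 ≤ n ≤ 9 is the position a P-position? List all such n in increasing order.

0, 1, 6, 7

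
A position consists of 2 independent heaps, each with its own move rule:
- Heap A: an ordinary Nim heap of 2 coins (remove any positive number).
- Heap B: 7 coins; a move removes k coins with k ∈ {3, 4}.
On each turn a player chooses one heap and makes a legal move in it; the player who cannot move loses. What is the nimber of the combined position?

2

Heap A is a plain Nim heap of size 2, so its Grundy value is 2.
For heap B, compute g(0), g(1), … with moves {3, 4}:
k:     0  1  2  3  4  5  6  7
g(k):  0  0  0  1  1  1  2  0
So g(7) = 0.
By the Sprague-Grundy theorem, the Grundy value of a sum of independent games is the XOR of the component values.
Combined value = 2 XOR 0 = 2.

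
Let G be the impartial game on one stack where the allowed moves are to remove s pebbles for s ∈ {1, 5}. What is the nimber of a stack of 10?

0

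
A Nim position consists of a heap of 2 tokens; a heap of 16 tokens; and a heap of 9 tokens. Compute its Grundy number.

27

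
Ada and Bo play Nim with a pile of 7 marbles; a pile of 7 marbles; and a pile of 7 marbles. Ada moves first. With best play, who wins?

Ada wins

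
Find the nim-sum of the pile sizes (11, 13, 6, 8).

8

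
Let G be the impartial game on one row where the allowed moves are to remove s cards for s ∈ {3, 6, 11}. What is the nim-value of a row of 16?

Compute g(0), g(1), … for moves {3, 6, 11}:
k:     0  1  2  3  4  5  6  7  8  9 10 11 12 13 14 15 16
g(k):  0  0  0  1  1  1  2  2  2  0  0  3  1  1  0  2  2
So g(16) = 2.

2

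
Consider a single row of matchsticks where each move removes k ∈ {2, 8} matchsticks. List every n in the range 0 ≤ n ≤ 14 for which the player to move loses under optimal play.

0, 1, 4, 5, 10, 11, 14

Build the Grundy sequence with g(k) = mex{g(k−s) : s ∈ {2, 8}, s ≤ k}:
g(0) = mex{} = 0
g(1) = mex{} = 0
g(2) = mex{0} = 1
g(3) = mex{0} = 1
g(4) = mex{1} = 0
g(5) = mex{1} = 0
g(6) = mex{0} = 1
g(7) = mex{0} = 1
g(8) = mex{0,1} = 2
g(9) = mex{0,1} = 2
g(10) = mex{1,2} = 0
g(11) = mex{1,2} = 0
g(12) = mex{0} = 1
g(13) = mex{0} = 1
g(14) = mex{1} = 0
The P-positions (g = 0) in 0..14 are 0, 1, 4, 5, 10, 11, 14.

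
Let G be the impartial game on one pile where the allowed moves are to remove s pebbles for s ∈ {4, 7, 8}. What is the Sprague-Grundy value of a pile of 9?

Compute g(0), g(1), … for moves {4, 7, 8}:
g(0) = mex{} = 0
g(1) = mex{} = 0
g(2) = mex{} = 0
g(3) = mex{} = 0
g(4) = mex{0} = 1
g(5) = mex{0} = 1
g(6) = mex{0} = 1
g(7) = mex{0} = 1
g(8) = mex{0,1} = 2
g(9) = mex{0,1} = 2
So g(9) = 2.

2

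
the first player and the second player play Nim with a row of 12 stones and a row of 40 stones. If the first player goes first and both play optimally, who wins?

the first player wins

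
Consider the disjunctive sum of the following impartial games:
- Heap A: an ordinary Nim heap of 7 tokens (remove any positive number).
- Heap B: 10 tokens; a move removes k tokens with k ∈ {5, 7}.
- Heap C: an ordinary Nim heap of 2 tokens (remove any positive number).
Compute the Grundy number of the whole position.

7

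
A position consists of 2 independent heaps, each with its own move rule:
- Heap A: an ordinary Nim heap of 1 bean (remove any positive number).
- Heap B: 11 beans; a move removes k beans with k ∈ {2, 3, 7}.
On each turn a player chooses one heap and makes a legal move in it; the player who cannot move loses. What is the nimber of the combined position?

1

Heap A is a plain Nim heap of size 1, so its Grundy value is 1.
Grundy values for heap B (subtraction set {2, 3, 7}):
g(0) = mex{} = 0
g(1) = mex{} = 0
g(2) = mex{0} = 1
g(3) = mex{0} = 1
g(4) = mex{0,1} = 2
g(5) = mex{1} = 0
g(6) = mex{1,2} = 0
g(7) = mex{0,2} = 1
g(8) = mex{0} = 1
g(9) = mex{0,1} = 2
g(10) = mex{1} = 0
g(11) = mex{1,2} = 0
So g(11) = 0.
By the Sprague-Grundy theorem, the Grundy value of a sum of independent games is the XOR of the component values.
Combined value = 1 ⊕ 0 = 1.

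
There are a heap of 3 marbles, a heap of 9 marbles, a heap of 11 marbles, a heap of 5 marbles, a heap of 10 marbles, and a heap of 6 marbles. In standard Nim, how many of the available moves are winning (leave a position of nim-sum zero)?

3

Compute the nim-sum pairwise:
3 ^ 9 = 10
10 ^ 11 = 1
1 ^ 5 = 4
4 ^ 10 = 14
14 ^ 6 = 8
The overall nim-sum is X = 8. A heap of size p has a winning move iff p XOR X < p (reduce it to p XOR X).
  3: 3 XOR 8 = 11 ≥ 3 — no move.
  9: 9 XOR 8 = 1 < 9 — winning move (to 1).
  11: 11 XOR 8 = 3 < 11 — winning move (to 3).
  5: 5 XOR 8 = 13 ≥ 5 — no move.
  10: 10 XOR 8 = 2 < 10 — winning move (to 2).
  6: 6 XOR 8 = 14 ≥ 6 — no move.
That gives 3 winning moves.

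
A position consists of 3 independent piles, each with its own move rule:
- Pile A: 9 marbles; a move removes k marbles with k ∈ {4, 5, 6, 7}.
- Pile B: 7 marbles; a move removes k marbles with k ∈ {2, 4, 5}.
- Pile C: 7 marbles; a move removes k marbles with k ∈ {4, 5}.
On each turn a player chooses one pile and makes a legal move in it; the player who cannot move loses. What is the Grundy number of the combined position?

For pile A, compute g(0), g(1), … with moves {4, 5, 6, 7}:
k:     0  1  2  3  4  5  6  7  8  9
g(k):  0  0  0  0  1  1  1  1  2  2
So g(9) = 2.
For pile B, compute g(0), g(1), … with moves {2, 4, 5}:
k:     0  1  2  3  4  5  6  7
g(k):  0  0  1  1  2  2  3  0
So g(7) = 0.
Grundy values for pile C (subtraction set {4, 5}):
g(0) = mex{} = 0
g(1) = mex{} = 0
g(2) = mex{} = 0
g(3) = mex{} = 0
g(4) = mex{0} = 1
g(5) = mex{0} = 1
g(6) = mex{0} = 1
g(7) = mex{0} = 1
So g(7) = 1.
By the Sprague-Grundy theorem, the Grundy value of a sum of independent games is the XOR of the component values.
Combined value = 2 XOR 0 XOR 1 = 3.

3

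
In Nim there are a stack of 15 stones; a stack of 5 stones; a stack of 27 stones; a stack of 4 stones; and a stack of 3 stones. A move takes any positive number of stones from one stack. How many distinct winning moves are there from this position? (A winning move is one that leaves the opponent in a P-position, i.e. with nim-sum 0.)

Write each in binary and XOR column by column:
  01111  (15)
  00101  (5)
  11011  (27)
  00100  (4)
  00011  (3)
  -----
  10110  (22)
The overall nim-sum is X = 22. A stack of size p has a winning move iff p XOR X < p (reduce it to p XOR X).
  15: 15 XOR 22 = 25 ≥ 15 — no move.
  5: 5 XOR 22 = 19 ≥ 5 — no move.
  27: 27 XOR 22 = 13 < 27 — winning move (to 13).
  4: 4 XOR 22 = 18 ≥ 4 — no move.
  3: 3 XOR 22 = 21 ≥ 3 — no move.
That gives 1 winning move.

1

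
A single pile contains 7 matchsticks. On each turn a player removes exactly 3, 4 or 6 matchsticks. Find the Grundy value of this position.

2

Grundy values for subtraction set {3, 4, 6}:
k:     0  1  2  3  4  5  6  7
g(k):  0  0  0  1  1  1  2  2
So g(7) = 2.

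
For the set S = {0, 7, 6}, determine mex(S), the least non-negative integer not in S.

1

0 is in the set but 1 is not, so the mex is 1.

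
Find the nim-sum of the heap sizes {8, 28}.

20

Nim-sum: 8 XOR 28 = 20.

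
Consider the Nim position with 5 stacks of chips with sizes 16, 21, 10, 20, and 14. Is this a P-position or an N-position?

Nim-sum: 16 ⊕ 21 ⊕ 10 ⊕ 20 ⊕ 14 = 21.
The nim-sum is 21 ≠ 0, so this is an N-position: the player to move can win.

N-position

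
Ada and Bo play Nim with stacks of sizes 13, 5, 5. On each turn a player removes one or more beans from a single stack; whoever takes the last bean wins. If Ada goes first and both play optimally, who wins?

Ada wins

Nim-sum: 13 ⊕ 5 ⊕ 5 = 13.
The nim-sum is 13 ≠ 0, so this is an N-position: the player to move can win; Ada has a winning move.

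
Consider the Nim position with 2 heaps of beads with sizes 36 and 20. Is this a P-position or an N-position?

Compute the nim-sum pairwise:
36 ^ 20 = 48
The nim-sum is 48 ≠ 0, so this is an N-position: the player to move can win.

N-position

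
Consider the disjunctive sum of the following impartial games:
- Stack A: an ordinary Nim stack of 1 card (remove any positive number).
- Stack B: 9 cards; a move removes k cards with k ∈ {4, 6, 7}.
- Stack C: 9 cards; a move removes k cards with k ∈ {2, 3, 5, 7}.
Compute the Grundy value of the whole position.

3

Stack A is a plain Nim stack of size 1, so its Grundy value is 1.
For stack B, compute g(0), g(1), … with moves {4, 6, 7}:
g(0) = mex{} = 0
g(1) = mex{} = 0
g(2) = mex{} = 0
g(3) = mex{} = 0
g(4) = mex{0} = 1
g(5) = mex{0} = 1
g(6) = mex{0} = 1
g(7) = mex{0} = 1
g(8) = mex{0,1} = 2
g(9) = mex{0,1} = 2
So g(9) = 2.
Grundy values for stack C (subtraction set {2, 3, 5, 7}):
g(0) = mex{} = 0
g(1) = mex{} = 0
g(2) = mex{0} = 1
g(3) = mex{0} = 1
g(4) = mex{0,1} = 2
g(5) = mex{0,1} = 2
g(6) = mex{0,1,2} = 3
g(7) = mex{0,1,2} = 3
g(8) = mex{0,1,2,3} = 4
g(9) = mex{1,2,3} = 0
So g(9) = 0.
By the Sprague-Grundy theorem, the Grundy value of a sum of independent games is the XOR of the component values.
Combined value = 1 ⊕ 2 ⊕ 0 = 3.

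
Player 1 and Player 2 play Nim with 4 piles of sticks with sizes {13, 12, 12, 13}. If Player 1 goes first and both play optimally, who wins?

Nim-sum: 13 ⊕ 12 ⊕ 12 ⊕ 13 = 0.
The nim-sum is 0, so this is a P-position: the player to move is in a losing position under optimal play; Player 1 is about to move from it and so loses — Player 2 wins.

Player 2 wins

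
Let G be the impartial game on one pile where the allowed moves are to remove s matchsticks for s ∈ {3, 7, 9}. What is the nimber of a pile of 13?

Build the Grundy sequence with g(k) = mex{g(k−s) : s ∈ {3, 7, 9}, s ≤ k}:
k:     0  1  2  3  4  5  6  7  8  9 10 11 12 13
g(k):  0  0  0  1  1  1  0  2  2  1  3  3  0  2
So g(13) = 2.

2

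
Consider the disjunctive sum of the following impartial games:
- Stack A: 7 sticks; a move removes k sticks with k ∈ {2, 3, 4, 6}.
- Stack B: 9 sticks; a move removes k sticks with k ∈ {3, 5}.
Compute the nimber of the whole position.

Build the Grundy sequence for stack A with g(k) = mex{g(k−s) : s ∈ {2, 3, 4, 6}, s ≤ k}:
g(0) = mex{} = 0
g(1) = mex{} = 0
g(2) = mex{0} = 1
g(3) = mex{0} = 1
g(4) = mex{0,1} = 2
g(5) = mex{0,1} = 2
g(6) = mex{0,1,2} = 3
g(7) = mex{0,1,2} = 3
So g(7) = 3.
Grundy values for stack B (subtraction set {3, 5}):
k:     0  1  2  3  4  5  6  7  8  9
g(k):  0  0  0  1  1  1  2  2  0  0
So g(9) = 0.
The value of a disjunctive sum is the nim-sum of the parts.
Combined value = 3 ⊕ 0 = 3.

3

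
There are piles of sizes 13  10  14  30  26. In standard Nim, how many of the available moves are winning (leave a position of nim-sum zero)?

Nim-sum: 13 ^ 10 ^ 14 ^ 30 ^ 26 = 13.
The overall nim-sum is X = 13. A pile of size p has a winning move iff p XOR X < p (reduce it to p XOR X).
  13: 13 XOR 13 = 0 < 13 — winning move (to 0).
  10: 10 XOR 13 = 7 < 10 — winning move (to 7).
  14: 14 XOR 13 = 3 < 14 — winning move (to 3).
  30: 30 XOR 13 = 19 < 30 — winning move (to 19).
  26: 26 XOR 13 = 23 < 26 — winning move (to 23).
That gives 5 winning moves.

5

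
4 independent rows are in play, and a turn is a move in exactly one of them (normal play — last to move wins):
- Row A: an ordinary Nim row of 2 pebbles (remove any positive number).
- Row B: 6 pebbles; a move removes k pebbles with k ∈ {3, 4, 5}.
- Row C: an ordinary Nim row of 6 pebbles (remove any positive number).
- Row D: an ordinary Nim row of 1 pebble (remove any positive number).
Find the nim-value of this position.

7

Row A is a plain Nim row of size 2, so its Grundy value is 2.
For row B, compute g(0), g(1), … with moves {3, 4, 5}:
g(0) = mex{} = 0
g(1) = mex{} = 0
g(2) = mex{} = 0
g(3) = mex{0} = 1
g(4) = mex{0} = 1
g(5) = mex{0} = 1
g(6) = mex{0,1} = 2
So g(6) = 2.
Row C is a plain Nim row of size 6, so its Grundy value is 6.
Row D is a plain Nim row of size 1, so its Grundy value is 1.
By the Sprague-Grundy theorem, the Grundy value of a sum of independent games is the XOR of the component values.
Combined value = 2 XOR 2 XOR 6 XOR 1 = 7.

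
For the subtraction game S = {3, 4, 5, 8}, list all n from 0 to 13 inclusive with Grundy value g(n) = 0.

Grundy values for subtraction set {3, 4, 5, 8}:
g(0) = mex{} = 0
g(1) = mex{} = 0
g(2) = mex{} = 0
g(3) = mex{0} = 1
g(4) = mex{0} = 1
g(5) = mex{0} = 1
g(6) = mex{0,1} = 2
g(7) = mex{0,1} = 2
g(8) = mex{0,1} = 2
g(9) = mex{0,1,2} = 3
g(10) = mex{0,1,2} = 3
g(11) = mex{1,2} = 0
g(12) = mex{1,2,3} = 0
g(13) = mex{1,2,3} = 0
The P-positions (g = 0) in 0..13 are 0, 1, 2, 11, 12, 13.

0, 1, 2, 11, 12, 13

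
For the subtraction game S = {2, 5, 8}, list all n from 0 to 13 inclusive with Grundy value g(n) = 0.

0, 1, 4, 7, 10, 11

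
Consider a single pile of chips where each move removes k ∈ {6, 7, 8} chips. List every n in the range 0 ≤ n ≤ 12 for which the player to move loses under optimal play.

0, 1, 2, 3, 4, 5

Grundy values for subtraction set {6, 7, 8}:
k:     0  1  2  3  4  5  6  7  8  9 10 11 12
g(k):  0  0  0  0  0  0  1  1  1  1  1  1  2
The P-positions (g = 0) in 0..12 are 0, 1, 2, 3, 4, 5.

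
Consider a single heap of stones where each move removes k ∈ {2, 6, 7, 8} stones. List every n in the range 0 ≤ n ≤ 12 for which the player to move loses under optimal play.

0, 1, 4, 5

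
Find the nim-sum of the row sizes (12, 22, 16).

Nim-sum: 12 ⊕ 22 ⊕ 16 = 10.

10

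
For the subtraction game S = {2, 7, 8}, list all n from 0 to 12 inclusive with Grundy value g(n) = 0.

0, 1, 4, 5, 10

Build the Grundy sequence with g(k) = mex{g(k−s) : s ∈ {2, 7, 8}, s ≤ k}:
g(0) = mex{} = 0
g(1) = mex{} = 0
g(2) = mex{0} = 1
g(3) = mex{0} = 1
g(4) = mex{1} = 0
g(5) = mex{1} = 0
g(6) = mex{0} = 1
g(7) = mex{0} = 1
g(8) = mex{0,1} = 2
g(9) = mex{0,1} = 2
g(10) = mex{1,2} = 0
g(11) = mex{0,1,2} = 3
g(12) = mex{0} = 1
The P-positions (g = 0) in 0..12 are 0, 1, 4, 5, 10.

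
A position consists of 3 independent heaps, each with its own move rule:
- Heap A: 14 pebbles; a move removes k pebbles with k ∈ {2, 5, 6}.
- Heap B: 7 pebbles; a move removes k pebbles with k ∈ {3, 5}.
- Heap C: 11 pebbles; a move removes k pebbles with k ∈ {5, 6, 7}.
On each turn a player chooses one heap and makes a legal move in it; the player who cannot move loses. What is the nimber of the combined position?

1

Build the Grundy sequence for heap A with g(k) = mex{g(k−s) : s ∈ {2, 5, 6}, s ≤ k}:
k:     0  1  2  3  4  5  6  7  8  9 10 11 12 13 14
g(k):  0  0  1  1  0  2  1  3  0  2  1  0  0  1  1
So g(14) = 1.
Build the Grundy sequence for heap B with g(k) = mex{g(k−s) : s ∈ {3, 5}, s ≤ k}:
g(0) = mex{} = 0
g(1) = mex{} = 0
g(2) = mex{} = 0
g(3) = mex{0} = 1
g(4) = mex{0} = 1
g(5) = mex{0} = 1
g(6) = mex{0,1} = 2
g(7) = mex{0,1} = 2
So g(7) = 2.
Grundy values for heap C (subtraction set {5, 6, 7}):
k:     0  1  2  3  4  5  6  7  8  9 10 11
g(k):  0  0  0  0  0  1  1  1  1  1  2  2
So g(11) = 2.
The value of a disjunctive sum is the nim-sum of the parts.
Combined value = 1 ⊕ 2 ⊕ 2 = 1.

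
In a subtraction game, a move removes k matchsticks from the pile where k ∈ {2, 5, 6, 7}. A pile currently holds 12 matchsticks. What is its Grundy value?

0

Grundy values for subtraction set {2, 5, 6, 7}:
k:     0  1  2  3  4  5  6  7  8  9 10 11 12
g(k):  0  0  1  1  0  2  1  3  2  2  3  3  0
So g(12) = 0.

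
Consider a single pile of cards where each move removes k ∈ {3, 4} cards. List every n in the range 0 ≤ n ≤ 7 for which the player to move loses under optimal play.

0, 1, 2, 7

Grundy values for subtraction set {3, 4}:
k:     0  1  2  3  4  5  6  7
g(k):  0  0  0  1  1  1  2  0
The P-positions (g = 0) in 0..7 are 0, 1, 2, 7.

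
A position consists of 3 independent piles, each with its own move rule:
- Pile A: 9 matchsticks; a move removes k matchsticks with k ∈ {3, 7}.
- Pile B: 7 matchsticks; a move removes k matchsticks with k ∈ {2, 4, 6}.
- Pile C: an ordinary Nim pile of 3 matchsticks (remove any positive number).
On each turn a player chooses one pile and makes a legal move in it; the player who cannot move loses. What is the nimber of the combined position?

1

For pile A, compute g(0), g(1), … with moves {3, 7}:
k:     0  1  2  3  4  5  6  7  8  9
g(k):  0  0  0  1  1  1  0  2  2  1
So g(9) = 1.
For pile B, compute g(0), g(1), … with moves {2, 4, 6}:
k:     0  1  2  3  4  5  6  7
g(k):  0  0  1  1  2  2  3  3
So g(7) = 3.
Pile C is a plain Nim pile of size 3, so its Grundy value is 3.
The value of a disjunctive sum is the nim-sum of the parts.
Combined value = 1 ⊕ 3 ⊕ 3 = 1.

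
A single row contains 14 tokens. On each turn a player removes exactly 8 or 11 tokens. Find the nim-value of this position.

1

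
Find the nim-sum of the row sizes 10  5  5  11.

1

Write each in binary and XOR column by column:
  1010  (10)
  0101  (5)
  0101  (5)
  1011  (11)
  ----
  0001  (1)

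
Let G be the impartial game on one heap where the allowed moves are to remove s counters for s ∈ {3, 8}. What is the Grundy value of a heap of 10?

Build the Grundy sequence with g(k) = mex{g(k−s) : s ∈ {3, 8}, s ≤ k}:
g(0) = mex{} = 0
g(1) = mex{} = 0
g(2) = mex{} = 0
g(3) = mex{0} = 1
g(4) = mex{0} = 1
g(5) = mex{0} = 1
g(6) = mex{1} = 0
g(7) = mex{1} = 0
g(8) = mex{0,1} = 2
g(9) = mex{0} = 1
g(10) = mex{0} = 1
So g(10) = 1.

1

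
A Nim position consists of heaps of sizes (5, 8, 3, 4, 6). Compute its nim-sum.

Compute the nim-sum pairwise:
5 XOR 8 = 13
13 XOR 3 = 14
14 XOR 4 = 10
10 XOR 6 = 12

12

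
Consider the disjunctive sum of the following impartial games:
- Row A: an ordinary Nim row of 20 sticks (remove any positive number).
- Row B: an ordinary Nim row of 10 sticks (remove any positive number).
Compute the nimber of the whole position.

30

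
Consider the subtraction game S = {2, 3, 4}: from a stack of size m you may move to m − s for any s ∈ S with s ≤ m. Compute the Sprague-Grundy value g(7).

Build the Grundy sequence with g(k) = mex{g(k−s) : s ∈ {2, 3, 4}, s ≤ k}:
k:     0  1  2  3  4  5  6  7
g(k):  0  0  1  1  2  2  0  0
So g(7) = 0.

0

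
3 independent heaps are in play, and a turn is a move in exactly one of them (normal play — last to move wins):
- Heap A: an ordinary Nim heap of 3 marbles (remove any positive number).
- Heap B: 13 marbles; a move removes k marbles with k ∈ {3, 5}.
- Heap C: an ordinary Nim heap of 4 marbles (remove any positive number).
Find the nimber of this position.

6

Heap A is a plain Nim heap of size 3, so its Grundy value is 3.
For heap B, compute g(0), g(1), … with moves {3, 5}:
g(0) = mex{} = 0
g(1) = mex{} = 0
g(2) = mex{} = 0
g(3) = mex{0} = 1
g(4) = mex{0} = 1
g(5) = mex{0} = 1
g(6) = mex{0,1} = 2
g(7) = mex{0,1} = 2
g(8) = mex{1} = 0
g(9) = mex{1,2} = 0
g(10) = mex{1,2} = 0
g(11) = mex{0,2} = 1
g(12) = mex{0,2} = 1
g(13) = mex{0} = 1
So g(13) = 1.
Heap C is a plain Nim heap of size 4, so its Grundy value is 4.
The value of a disjunctive sum is the nim-sum of the parts.
Combined value = 3 XOR 1 XOR 4 = 6.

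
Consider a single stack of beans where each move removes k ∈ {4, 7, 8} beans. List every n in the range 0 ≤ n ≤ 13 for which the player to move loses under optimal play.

Build the Grundy sequence with g(k) = mex{g(k−s) : s ∈ {4, 7, 8}, s ≤ k}:
k:     0  1  2  3  4  5  6  7  8  9 10 11 12 13
g(k):  0  0  0  0  1  1  1  1  2  2  2  2  0  0
The P-positions (g = 0) in 0..13 are 0, 1, 2, 3, 12, 13.

0, 1, 2, 3, 12, 13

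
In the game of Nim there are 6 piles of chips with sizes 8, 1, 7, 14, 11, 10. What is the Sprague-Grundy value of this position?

1

Compute the nim-sum pairwise:
8 ⊕ 1 = 9
9 ⊕ 7 = 14
14 ⊕ 14 = 0
0 ⊕ 11 = 11
11 ⊕ 10 = 1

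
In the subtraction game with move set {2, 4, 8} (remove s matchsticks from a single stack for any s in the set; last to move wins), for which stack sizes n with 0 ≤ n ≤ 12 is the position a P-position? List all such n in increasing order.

0, 1, 6, 7, 12

Compute g(0), g(1), … for moves {2, 4, 8}:
g(0) = mex{} = 0
g(1) = mex{} = 0
g(2) = mex{0} = 1
g(3) = mex{0} = 1
g(4) = mex{0,1} = 2
g(5) = mex{0,1} = 2
g(6) = mex{1,2} = 0
g(7) = mex{1,2} = 0
g(8) = mex{0,2} = 1
g(9) = mex{0,2} = 1
g(10) = mex{0,1} = 2
g(11) = mex{0,1} = 2
g(12) = mex{1,2} = 0
The P-positions (g = 0) in 0..12 are 0, 1, 6, 7, 12.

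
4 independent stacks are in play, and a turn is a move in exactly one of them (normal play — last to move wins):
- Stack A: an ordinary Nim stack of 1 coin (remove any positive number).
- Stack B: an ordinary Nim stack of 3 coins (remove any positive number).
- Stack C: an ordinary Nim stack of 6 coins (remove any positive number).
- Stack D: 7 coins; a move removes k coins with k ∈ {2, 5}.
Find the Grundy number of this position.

Stack A is a plain Nim stack of size 1, so its Grundy value is 1.
Stack B is a plain Nim stack of size 3, so its Grundy value is 3.
Stack C is a plain Nim stack of size 6, so its Grundy value is 6.
For stack D, compute g(0), g(1), … with moves {2, 5}:
g(0) = mex{} = 0
g(1) = mex{} = 0
g(2) = mex{0} = 1
g(3) = mex{0} = 1
g(4) = mex{1} = 0
g(5) = mex{0,1} = 2
g(6) = mex{0} = 1
g(7) = mex{1,2} = 0
So g(7) = 0.
The value of a disjunctive sum is the nim-sum of the parts.
Combined value = 1 ⊕ 3 ⊕ 6 ⊕ 0 = 4.

4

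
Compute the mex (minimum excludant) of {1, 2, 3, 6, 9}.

0 is not in the set, so the mex is 0.

0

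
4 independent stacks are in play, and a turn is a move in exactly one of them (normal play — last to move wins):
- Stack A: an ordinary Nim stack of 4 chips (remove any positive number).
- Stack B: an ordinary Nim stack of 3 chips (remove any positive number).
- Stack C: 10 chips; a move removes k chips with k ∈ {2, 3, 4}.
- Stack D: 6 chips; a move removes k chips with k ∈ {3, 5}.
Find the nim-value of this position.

Stack A is a plain Nim stack of size 4, so its Grundy value is 4.
Stack B is a plain Nim stack of size 3, so its Grundy value is 3.
For stack C, compute g(0), g(1), … with moves {2, 3, 4}:
k:     0  1  2  3  4  5  6  7  8  9 10
g(k):  0  0  1  1  2  2  0  0  1  1  2
So g(10) = 2.
Grundy values for stack D (subtraction set {3, 5}):
k:     0  1  2  3  4  5  6
g(k):  0  0  0  1  1  1  2
So g(6) = 2.
The value of a disjunctive sum is the nim-sum of the parts.
Combined value = 4 XOR 3 XOR 2 XOR 2 = 7.

7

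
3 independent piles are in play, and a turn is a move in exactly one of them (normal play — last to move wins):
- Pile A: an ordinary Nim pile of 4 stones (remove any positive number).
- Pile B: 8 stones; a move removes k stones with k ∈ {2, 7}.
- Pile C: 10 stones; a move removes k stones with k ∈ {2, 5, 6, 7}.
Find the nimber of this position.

5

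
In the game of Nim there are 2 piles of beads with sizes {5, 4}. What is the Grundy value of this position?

Nim-sum: 5 XOR 4 = 1.

1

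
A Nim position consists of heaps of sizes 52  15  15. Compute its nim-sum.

52

Nim-sum: 52 XOR 15 XOR 15 = 52.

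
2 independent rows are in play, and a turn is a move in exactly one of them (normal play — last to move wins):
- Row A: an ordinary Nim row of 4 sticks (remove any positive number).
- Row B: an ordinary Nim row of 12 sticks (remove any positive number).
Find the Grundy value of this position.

8

Row A is a plain Nim row of size 4, so its Grundy value is 4.
Row B is a plain Nim row of size 12, so its Grundy value is 12.
The value of a disjunctive sum is the nim-sum of the parts.
Combined value = 4 ⊕ 12 = 8.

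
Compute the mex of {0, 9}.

0 is in the set but 1 is not, so the mex is 1.

1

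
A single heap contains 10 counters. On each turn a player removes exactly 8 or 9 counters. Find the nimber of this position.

1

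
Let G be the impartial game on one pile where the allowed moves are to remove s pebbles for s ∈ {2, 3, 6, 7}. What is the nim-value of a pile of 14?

0

Grundy values for subtraction set {2, 3, 6, 7}:
k:     0  1  2  3  4  5  6  7  8  9 10 11 12 13 14
g(k):  0  0  1  1  2  0  3  1  2  0  0  1  1  2  0
So g(14) = 0.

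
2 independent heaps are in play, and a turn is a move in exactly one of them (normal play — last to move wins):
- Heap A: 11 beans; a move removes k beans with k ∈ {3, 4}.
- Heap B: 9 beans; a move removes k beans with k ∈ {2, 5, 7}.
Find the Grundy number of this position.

For heap A, compute g(0), g(1), … with moves {3, 4}:
k:     0  1  2  3  4  5  6  7  8  9 10 11
g(k):  0  0  0  1  1  1  2  0  0  0  1  1
So g(11) = 1.
For heap B, compute g(0), g(1), … with moves {2, 5, 7}:
k:     0  1  2  3  4  5  6  7  8  9
g(k):  0  0  1  1  0  2  1  3  2  2
So g(9) = 2.
By the Sprague-Grundy theorem, the Grundy value of a sum of independent games is the XOR of the component values.
Combined value = 1 ⊕ 2 = 3.

3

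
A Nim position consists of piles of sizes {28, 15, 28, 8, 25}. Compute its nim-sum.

30

Bitwise XOR of the heap sizes:
  11100  (28)
  01111  (15)
  11100  (28)
  01000  (8)
  11001  (25)
  -----
  11110  (30)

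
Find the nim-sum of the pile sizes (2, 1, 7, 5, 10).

11

In binary:
  0010  (2)
  0001  (1)
  0111  (7)
  0101  (5)
  1010  (10)
  ----
  1011  (11)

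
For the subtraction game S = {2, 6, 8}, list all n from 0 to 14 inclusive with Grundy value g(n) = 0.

0, 1, 4, 5, 14

Compute g(0), g(1), … for moves {2, 6, 8}:
k:     0  1  2  3  4  5  6  7  8  9 10 11 12 13 14
g(k):  0  0  1  1  0  0  1  1  2  2  3  3  2  2  0
The P-positions (g = 0) in 0..14 are 0, 1, 4, 5, 14.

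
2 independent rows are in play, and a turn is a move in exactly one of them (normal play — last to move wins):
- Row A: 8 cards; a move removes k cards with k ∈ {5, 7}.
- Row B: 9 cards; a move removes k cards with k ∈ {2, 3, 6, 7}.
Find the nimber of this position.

Build the Grundy sequence for row A with g(k) = mex{g(k−s) : s ∈ {5, 7}, s ≤ k}:
k:     0  1  2  3  4  5  6  7  8
g(k):  0  0  0  0  0  1  1  1  1
So g(8) = 1.
Grundy values for row B (subtraction set {2, 3, 6, 7}):
k:     0  1  2  3  4  5  6  7  8  9
g(k):  0  0  1  1  2  0  3  1  2  0
So g(9) = 0.
The value of a disjunctive sum is the nim-sum of the parts.
Combined value = 1 ⊕ 0 = 1.

1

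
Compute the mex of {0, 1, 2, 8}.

The values 0, 1, 2 are all present; 3 is the first non-negative integer missing from the set.

3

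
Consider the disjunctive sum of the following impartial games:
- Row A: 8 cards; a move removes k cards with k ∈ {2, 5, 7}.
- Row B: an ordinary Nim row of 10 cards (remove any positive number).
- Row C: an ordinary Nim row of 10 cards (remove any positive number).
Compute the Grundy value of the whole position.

Grundy values for row A (subtraction set {2, 5, 7}):
g(0) = mex{} = 0
g(1) = mex{} = 0
g(2) = mex{0} = 1
g(3) = mex{0} = 1
g(4) = mex{1} = 0
g(5) = mex{0,1} = 2
g(6) = mex{0} = 1
g(7) = mex{0,1,2} = 3
g(8) = mex{0,1} = 2
So g(8) = 2.
Row B is a plain Nim row of size 10, so its Grundy value is 10.
Row C is a plain Nim row of size 10, so its Grundy value is 10.
The value of a disjunctive sum is the nim-sum of the parts.
Combined value = 2 XOR 10 XOR 10 = 2.

2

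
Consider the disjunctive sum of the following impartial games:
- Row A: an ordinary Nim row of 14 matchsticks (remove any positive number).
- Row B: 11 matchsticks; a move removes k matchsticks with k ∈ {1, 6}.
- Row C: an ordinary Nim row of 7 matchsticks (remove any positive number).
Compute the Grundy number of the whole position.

9

Row A is a plain Nim row of size 14, so its Grundy value is 14.
For row B, compute g(0), g(1), … with moves {1, 6}:
k:     0  1  2  3  4  5  6  7  8  9 10 11
g(k):  0  1  0  1  0  1  2  0  1  0  1  0
So g(11) = 0.
Row C is a plain Nim row of size 7, so its Grundy value is 7.
By the Sprague-Grundy theorem, the Grundy value of a sum of independent games is the XOR of the component values.
Combined value = 14 XOR 0 XOR 7 = 9.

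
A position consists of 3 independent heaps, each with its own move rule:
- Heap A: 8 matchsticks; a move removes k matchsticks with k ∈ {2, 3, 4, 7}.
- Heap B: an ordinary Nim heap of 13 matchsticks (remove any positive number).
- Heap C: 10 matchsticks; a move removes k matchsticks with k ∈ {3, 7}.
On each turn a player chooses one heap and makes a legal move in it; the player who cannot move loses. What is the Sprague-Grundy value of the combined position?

Grundy values for heap A (subtraction set {2, 3, 4, 7}):
k:     0  1  2  3  4  5  6  7  8
g(k):  0  0  1  1  2  2  0  3  1
So g(8) = 1.
Heap B is a plain Nim heap of size 13, so its Grundy value is 13.
Grundy values for heap C (subtraction set {3, 7}):
g(0) = mex{} = 0
g(1) = mex{} = 0
g(2) = mex{} = 0
g(3) = mex{0} = 1
g(4) = mex{0} = 1
g(5) = mex{0} = 1
g(6) = mex{1} = 0
g(7) = mex{0,1} = 2
g(8) = mex{0,1} = 2
g(9) = mex{0} = 1
g(10) = mex{1,2} = 0
So g(10) = 0.
The value of a disjunctive sum is the nim-sum of the parts.
Combined value = 1 ⊕ 13 ⊕ 0 = 12.

12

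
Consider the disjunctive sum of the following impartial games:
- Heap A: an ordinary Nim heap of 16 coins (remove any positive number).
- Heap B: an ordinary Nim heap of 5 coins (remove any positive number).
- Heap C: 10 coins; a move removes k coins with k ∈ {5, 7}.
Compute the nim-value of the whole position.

Heap A is a plain Nim heap of size 16, so its Grundy value is 16.
Heap B is a plain Nim heap of size 5, so its Grundy value is 5.
Build the Grundy sequence for heap C with g(k) = mex{g(k−s) : s ∈ {5, 7}, s ≤ k}:
g(0) = mex{} = 0
g(1) = mex{} = 0
g(2) = mex{} = 0
g(3) = mex{} = 0
g(4) = mex{} = 0
g(5) = mex{0} = 1
g(6) = mex{0} = 1
g(7) = mex{0} = 1
g(8) = mex{0} = 1
g(9) = mex{0} = 1
g(10) = mex{0,1} = 2
So g(10) = 2.
By the Sprague-Grundy theorem, the Grundy value of a sum of independent games is the XOR of the component values.
Combined value = 16 XOR 5 XOR 2 = 23.

23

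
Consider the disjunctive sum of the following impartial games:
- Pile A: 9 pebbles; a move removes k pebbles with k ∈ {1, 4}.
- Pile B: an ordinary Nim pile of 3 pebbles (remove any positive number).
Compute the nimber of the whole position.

For pile A, compute g(0), g(1), … with moves {1, 4}:
k:     0  1  2  3  4  5  6  7  8  9
g(k):  0  1  0  1  2  0  1  0  1  2
So g(9) = 2.
Pile B is a plain Nim pile of size 3, so its Grundy value is 3.
By the Sprague-Grundy theorem, the Grundy value of a sum of independent games is the XOR of the component values.
Combined value = 2 XOR 3 = 1.

1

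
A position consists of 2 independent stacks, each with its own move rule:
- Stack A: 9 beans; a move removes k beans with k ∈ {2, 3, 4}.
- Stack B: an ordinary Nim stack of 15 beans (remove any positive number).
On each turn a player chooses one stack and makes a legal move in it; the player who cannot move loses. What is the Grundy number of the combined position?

14

Build the Grundy sequence for stack A with g(k) = mex{g(k−s) : s ∈ {2, 3, 4}, s ≤ k}:
k:     0  1  2  3  4  5  6  7  8  9
g(k):  0  0  1  1  2  2  0  0  1  1
So g(9) = 1.
Stack B is a plain Nim stack of size 15, so its Grundy value is 15.
By the Sprague-Grundy theorem, the Grundy value of a sum of independent games is the XOR of the component values.
Combined value = 1 ⊕ 15 = 14.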